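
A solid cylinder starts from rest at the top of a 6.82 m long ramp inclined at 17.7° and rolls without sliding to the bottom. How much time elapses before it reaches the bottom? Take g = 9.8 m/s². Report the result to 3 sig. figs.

Here I = (1/2)MR², so the shape factor k = I/(MR²) = 0.5.
Translational: Mg sinθ − f = Ma. Rotational about the CM: fR = Iα = kMRa, so f = kMa.
Hence a = g sinθ/(1+k) = 9.8×sin17.7°/1.5 = 1.986 m/s².
Starting from rest, L = ½at², so t = √(2L/a) = √(2×6.82/1.986) ≈ 2.62 s.

t ≈ 2.62 s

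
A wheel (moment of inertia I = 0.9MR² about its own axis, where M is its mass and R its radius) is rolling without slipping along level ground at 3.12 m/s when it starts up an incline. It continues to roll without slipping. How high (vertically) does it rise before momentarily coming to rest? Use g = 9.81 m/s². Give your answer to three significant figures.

For this body I = 0.9MR², i.e. k = I/(MR²) = 0.9.
The rolling condition ω = v/R makes the rotational term ½I(v/R)² = ½kMv², so KE_total = ½(1+k)Mv² = (19/20)Mv².
All of this converts to potential energy at the highest point: (19/20)Mv₀² = Mgh.
Thus h = (1+k)v₀²/(2g) = 1.9 × 3.12² / (2 × 9.81) ≈ 0.943 m.

h ≈ 0.943 m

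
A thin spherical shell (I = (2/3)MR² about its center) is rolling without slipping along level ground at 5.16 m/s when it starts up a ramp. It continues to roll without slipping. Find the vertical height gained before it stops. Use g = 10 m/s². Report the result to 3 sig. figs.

h ≈ 2.22 m

The moment of inertia is (2/3)MR², giving k ≡ I/(MR²) = 2/3.
Rolling without slipping gives ω = v/R, so the total kinetic energy is ½Mv² + ½Iω² = ½(1+k)Mv² = (5/6)Mv².
All of this converts to potential energy at the highest point: (5/6)Mv₀² = Mgh.
Thus h = (1+k)v₀²/(2g) = 1.667 × 5.16² / (2 × 10) ≈ 2.22 m.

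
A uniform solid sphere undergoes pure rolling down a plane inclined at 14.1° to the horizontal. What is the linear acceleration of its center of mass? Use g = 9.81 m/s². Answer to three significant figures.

a ≈ 1.71 m/s²

With I = (2/5)MR², the ratio k = I/(MR²) is 0.4.
Newton's second law down the slope: Mg sinθ − f = Ma. The torque equation fR = Iα (with α = a/R) gives f = kMa.
Eliminating f: Mg sinθ = (1+k)Ma, so a = g sinθ/(1+k) = 9.81 × sin14.1° / 1.4 ≈ 1.71 m/s².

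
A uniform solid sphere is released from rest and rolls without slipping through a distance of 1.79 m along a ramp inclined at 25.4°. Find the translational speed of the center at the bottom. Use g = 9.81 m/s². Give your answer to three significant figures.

v ≈ 3.28 m/s

With I = (2/5)MR², the ratio k = I/(MR²) is 0.4.
Pure rolling means v = ωR; then KE = ½Mv² + ½I(v/R)² = ½(1+k)Mv² = (7/10)Mv².
The vertical drop is h = L sinθ = 1.79 × sin25.4° = 0.7678 m.
Setting Mgh = (7/10)Mv² gives v = √(2gh/(1+k)) = √(2·9.81·0.7678/1.4) ≈ 3.28 m/s.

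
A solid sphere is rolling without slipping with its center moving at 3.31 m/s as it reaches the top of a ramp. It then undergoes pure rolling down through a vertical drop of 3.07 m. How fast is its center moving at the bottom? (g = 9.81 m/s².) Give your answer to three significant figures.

v ≈ 7.35 m/s

The moment of inertia is (2/5)MR², giving k ≡ I/(MR²) = 0.4.
Since it rolls without slipping, ω = v/R and KE = ½Mv² + ½Iω² = ½(1+k)Mv² = (7/10)Mv².
Energy conservation: (7/10)Mv₀² + Mgh = (7/10)Mv², so v² = v₀² + 2gh/(1+k).
v = √(3.31² + 2×9.81×3.07/1.4) = √53.98 ≈ 7.35 m/s.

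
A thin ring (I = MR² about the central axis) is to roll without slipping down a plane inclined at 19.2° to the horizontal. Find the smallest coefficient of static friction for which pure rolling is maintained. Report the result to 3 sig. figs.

μ_min ≈ 0.174

Here I = MR², so the shape factor k = I/(MR²) = 1.
Newton's second law down the slope: Mg sinθ − f = Ma. The torque equation fR = Iα (with α = a/R) gives f = kMa.
These give a = g sinθ/(1+k) and the required friction f = kMg sinθ/(1+k).
With N = Mg cosθ, the no-slip condition f ≤ μN gives μ_min = f/N = k tanθ/(1+k).
μ_min = 1 × tan19.2° / 2 ≈ 0.174.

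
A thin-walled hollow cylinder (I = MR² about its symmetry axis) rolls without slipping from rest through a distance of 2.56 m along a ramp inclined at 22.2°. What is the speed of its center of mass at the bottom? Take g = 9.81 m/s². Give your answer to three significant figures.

With I = MR², the ratio k = I/(MR²) is 1.
Since it rolls without slipping, ω = v/R and KE = ½Mv² + ½Iω² = ½(1+k)Mv² = Mv².
The vertical drop is h = L sinθ = 2.56 × sin22.2° = 0.9673 m.
Setting Mgh = Mv² gives v = √(2gh/(1+k)) = √(2·9.81·0.9673/2) ≈ 3.08 m/s.

v ≈ 3.08 m/s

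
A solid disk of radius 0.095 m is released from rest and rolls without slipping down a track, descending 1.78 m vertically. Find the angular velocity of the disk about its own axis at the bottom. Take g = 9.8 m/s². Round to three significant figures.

ω ≈ 50.8 rad/s

Here I = (1/2)MR², so the shape factor k = I/(MR²) = 0.5.
Pure rolling means v = ωR; then KE = ½Mv² + ½I(v/R)² = ½(1+k)Mv² = (3/4)Mv².
Energy conservation Mgh = ½(1+k)Mv² gives v = √(2gh/(1+k)) = √(2 × 9.8 × 1.78 / 1.5) = 4.823 m/s.
Then ω = v/R = 4.823 / 0.095 ≈ 50.8 rad/s.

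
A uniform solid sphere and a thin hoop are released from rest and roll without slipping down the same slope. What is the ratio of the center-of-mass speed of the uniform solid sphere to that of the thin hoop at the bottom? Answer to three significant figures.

v_ratio ≈ 1.20

Each satisfies Mgh = ½(1+k)Mv² with k = I/(MR²), so v ∝ 1/√(1+k).
For the uniform solid sphere k = 0.4; for the thin hoop k = 1.
v₁/v₂ = √((1+k₂)/(1+k₁)) = √(2/1.4) ≈ 1.20.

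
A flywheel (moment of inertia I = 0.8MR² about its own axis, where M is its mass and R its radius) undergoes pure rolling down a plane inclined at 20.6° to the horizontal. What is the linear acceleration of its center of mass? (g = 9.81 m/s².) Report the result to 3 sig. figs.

a ≈ 1.92 m/s²

Here I = 0.8MR², so the shape factor k = I/(MR²) = 0.8.
Translational: Mg sinθ − f = Ma. Rotational about the CM: fR = Iα = kMRa, so f = kMa.
Eliminating f: Mg sinθ = (1+k)Ma, so a = g sinθ/(1+k) = 9.81 × sin20.6° / 1.8 ≈ 1.92 m/s².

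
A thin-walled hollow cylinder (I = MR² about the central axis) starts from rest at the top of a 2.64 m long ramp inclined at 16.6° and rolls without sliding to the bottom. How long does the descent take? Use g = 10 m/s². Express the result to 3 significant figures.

t ≈ 1.92 s

With I = MR², the ratio k = I/(MR²) is 1.
Newton's second law down the slope: Mg sinθ − f = Ma. The torque equation fR = Iα (with α = a/R) gives f = kMa.
Hence a = g sinθ/(1+k) = 10×sin16.6°/2 = 1.428 m/s².
With constant a from rest, t = √(2L/a) = √(2·2.64/1.428) ≈ 1.92 s.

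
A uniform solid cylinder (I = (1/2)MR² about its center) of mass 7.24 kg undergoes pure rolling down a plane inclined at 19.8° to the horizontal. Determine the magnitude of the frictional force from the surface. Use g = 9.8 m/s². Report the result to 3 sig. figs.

f ≈ 8.01 N

Here I = (1/2)MR², so the shape factor k = I/(MR²) = 0.5.
Newton's second law down the slope: Mg sinθ − f = Ma. The torque equation fR = Iα (with α = a/R) gives f = kMa.
Combining, a = g sinθ/(1+k) and f = kMa = kMg sinθ/(1+k).
f = 0.5 × 7.24 × 9.8 × sin19.8° / 1.5 ≈ 8.01 N.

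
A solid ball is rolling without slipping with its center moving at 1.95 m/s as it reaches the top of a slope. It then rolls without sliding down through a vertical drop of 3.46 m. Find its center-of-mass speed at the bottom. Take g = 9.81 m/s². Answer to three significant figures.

v ≈ 7.23 m/s

For this body I = (2/5)MR², i.e. k = I/(MR²) = 0.4.
Pure rolling means v = ωR; then KE = ½Mv² + ½I(v/R)² = ½(1+k)Mv² = (7/10)Mv².
Energy conservation: (7/10)Mv₀² + Mgh = (7/10)Mv², so v² = v₀² + 2gh/(1+k).
v = √(1.95² + 2×9.81×3.46/1.4) = √52.29 ≈ 7.23 m/s.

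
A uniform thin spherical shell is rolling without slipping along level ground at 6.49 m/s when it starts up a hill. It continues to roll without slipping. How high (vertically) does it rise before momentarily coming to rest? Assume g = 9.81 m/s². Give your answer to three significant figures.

For this body I = (2/3)MR², i.e. k = I/(MR²) = 2/3.
Rolling without slipping gives ω = v/R, so the total kinetic energy is ½Mv² + ½Iω² = ½(1+k)Mv² = (5/6)Mv².
All of this converts to potential energy at the highest point: (5/6)Mv₀² = Mgh.
Thus h = (1+k)v₀²/(2g) = 1.667 × 6.49² / (2 × 9.81) ≈ 3.58 m.

h ≈ 3.58 m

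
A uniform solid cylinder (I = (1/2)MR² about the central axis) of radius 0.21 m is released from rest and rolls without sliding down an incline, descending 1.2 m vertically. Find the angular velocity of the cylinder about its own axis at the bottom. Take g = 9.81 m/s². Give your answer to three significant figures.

ω ≈ 18.9 rad/s

Here I = (1/2)MR², so the shape factor k = I/(MR²) = 0.5.
The rolling condition ω = v/R makes the rotational term ½I(v/R)² = ½kMv², so KE_total = ½(1+k)Mv² = (3/4)Mv².
Energy conservation Mgh = ½(1+k)Mv² gives v = √(2gh/(1+k)) = √(2 × 9.81 × 1.2 / 1.5) = 3.962 m/s.
Then ω = v/R = 3.962 / 0.21 ≈ 18.9 rad/s.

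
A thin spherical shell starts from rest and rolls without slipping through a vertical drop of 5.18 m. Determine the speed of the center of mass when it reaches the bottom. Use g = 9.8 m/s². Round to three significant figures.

v ≈ 7.80 m/s

The moment of inertia is (2/3)MR², giving k ≡ I/(MR²) = 2/3.
Since it rolls without slipping, ω = v/R and KE = ½Mv² + ½Iω² = ½(1+k)Mv² = (5/6)Mv².
Energy conservation: Mgh = (5/6)Mv², so v = √(2gh/(1+k)) = √(2 × 9.8 × 5.18 / 1.667) ≈ 7.80 m/s.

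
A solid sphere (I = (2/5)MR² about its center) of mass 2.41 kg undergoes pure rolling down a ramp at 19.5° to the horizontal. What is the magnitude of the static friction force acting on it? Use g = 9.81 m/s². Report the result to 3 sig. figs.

f ≈ 2.25 N

With I = (2/5)MR², the ratio k = I/(MR²) is 0.4.
Translational: Mg sinθ − f = Ma. Rotational about the CM: fR = Iα = kMRa, so f = kMa.
Combining, a = g sinθ/(1+k) and f = kMa = kMg sinθ/(1+k).
f = 0.4 × 2.41 × 9.81 × sin19.5° / 1.4 ≈ 2.25 N.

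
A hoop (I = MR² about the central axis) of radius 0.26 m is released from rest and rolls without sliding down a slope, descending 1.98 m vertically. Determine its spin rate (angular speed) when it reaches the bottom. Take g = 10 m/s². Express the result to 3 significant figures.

ω ≈ 17.1 rad/s

The moment of inertia is MR², giving k ≡ I/(MR²) = 1.
Pure rolling means v = ωR; then KE = ½Mv² + ½I(v/R)² = ½(1+k)Mv² = Mv².
Energy conservation Mgh = ½(1+k)Mv² gives v = √(2gh/(1+k)) = √(2 × 10 × 1.98 / 2) = 4.45 m/s.
The angular speed follows from ω = v/R = 4.45/0.26 ≈ 17.1 rad/s.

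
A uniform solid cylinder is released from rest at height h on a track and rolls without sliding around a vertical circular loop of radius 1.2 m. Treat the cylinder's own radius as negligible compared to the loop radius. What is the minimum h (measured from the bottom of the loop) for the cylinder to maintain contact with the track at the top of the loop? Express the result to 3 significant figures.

Here I = (1/2)MR², so the shape factor k = I/(MR²) = 0.5.
At the top of the loop, the minimum-contact condition is Mg = Mv_top²/r, so v_top² = gr.
With ω = v/R, the kinetic energy at speed v is ½(1+k)Mv² = (3/4)Mv².
Energy conservation from release (height h) to the top (height 2r): Mgh = Mg(2r) + (3/4)M·gr.
Thus h_min = 2r + (1+k)r/2 = r(2 + 1.5/2) = 1.2 × 2.75 ≈ 3.30 m.

h_min ≈ 3.30 m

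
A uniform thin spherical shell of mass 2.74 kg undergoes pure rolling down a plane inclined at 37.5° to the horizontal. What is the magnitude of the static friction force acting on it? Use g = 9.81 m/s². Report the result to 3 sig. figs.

f ≈ 6.55 N

With I = (2/3)MR², the ratio k = I/(MR²) is 2/3.
Translational: Mg sinθ − f = Ma. Rotational about the CM: fR = Iα = kMRa, so f = kMa.
Combining, a = g sinθ/(1+k) and f = kMa = kMg sinθ/(1+k).
f = (2/3) × 2.74 × 9.81 × sin37.5° / 1.667 ≈ 6.55 N.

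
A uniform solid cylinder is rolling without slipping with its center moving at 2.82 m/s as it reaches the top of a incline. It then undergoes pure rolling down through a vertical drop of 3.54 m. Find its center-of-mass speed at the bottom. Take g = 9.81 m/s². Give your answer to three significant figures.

v ≈ 7.37 m/s

With I = (1/2)MR², the ratio k = I/(MR²) is 0.5.
The rolling condition ω = v/R makes the rotational term ½I(v/R)² = ½kMv², so KE_total = ½(1+k)Mv² = (3/4)Mv².
Energy conservation: (3/4)Mv₀² + Mgh = (3/4)Mv², so v² = v₀² + 2gh/(1+k).
v = √(2.82² + 2×9.81×3.54/1.5) = √54.26 ≈ 7.37 m/s.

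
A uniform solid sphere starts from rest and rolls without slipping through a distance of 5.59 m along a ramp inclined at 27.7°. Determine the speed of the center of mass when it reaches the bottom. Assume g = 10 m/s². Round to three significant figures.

v ≈ 6.09 m/s

Here I = (2/5)MR², so the shape factor k = I/(MR²) = 0.4.
The rolling condition ω = v/R makes the rotational term ½I(v/R)² = ½kMv², so KE_total = ½(1+k)Mv² = (7/10)Mv².
The vertical drop is h = L sinθ = 5.59 × sin27.7° = 2.598 m.
Energy conservation: Mgh = (7/10)Mv², so v = √(2gh/(1+k)) = √(2 × 10 × 2.598 / 1.4) ≈ 6.09 m/s.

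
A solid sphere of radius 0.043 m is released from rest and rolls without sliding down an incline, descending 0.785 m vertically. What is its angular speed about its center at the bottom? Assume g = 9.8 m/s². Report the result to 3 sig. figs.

Here I = (2/5)MR², so the shape factor k = I/(MR²) = 0.4.
Pure rolling means v = ωR; then KE = ½Mv² + ½I(v/R)² = ½(1+k)Mv² = (7/10)Mv².
Energy conservation Mgh = ½(1+k)Mv² gives v = √(2gh/(1+k)) = √(2 × 9.8 × 0.785 / 1.4) = 3.315 m/s.
Then ω = v/R = 3.315 / 0.043 ≈ 77.1 rad/s.

ω ≈ 77.1 rad/s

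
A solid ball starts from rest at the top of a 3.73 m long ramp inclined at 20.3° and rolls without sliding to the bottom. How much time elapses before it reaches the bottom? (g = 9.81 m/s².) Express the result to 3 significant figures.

For this body I = (2/5)MR², i.e. k = I/(MR²) = 0.4.
Newton's second law down the slope: Mg sinθ − f = Ma. The torque equation fR = Iα (with α = a/R) gives f = kMa.
Hence a = g sinθ/(1+k) = 9.81×sin20.3°/1.4 = 2.431 m/s².
Starting from rest, L = ½at², so t = √(2L/a) = √(2×3.73/2.431) ≈ 1.75 s.

t ≈ 1.75 s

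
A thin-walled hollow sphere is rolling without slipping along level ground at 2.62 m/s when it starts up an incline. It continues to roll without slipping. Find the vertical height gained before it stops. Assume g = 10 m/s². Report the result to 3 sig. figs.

Here I = (2/3)MR², so the shape factor k = I/(MR²) = 2/3.
Since it rolls without slipping, ω = v/R and KE = ½Mv² + ½Iω² = ½(1+k)Mv² = (5/6)Mv².
At the top the kinetic energy is zero, so (5/6)Mv₀² = Mgh.
Thus h = (1+k)v₀²/(2g) = 1.667 × 2.62² / (2 × 10) ≈ 0.572 m.

h ≈ 0.572 m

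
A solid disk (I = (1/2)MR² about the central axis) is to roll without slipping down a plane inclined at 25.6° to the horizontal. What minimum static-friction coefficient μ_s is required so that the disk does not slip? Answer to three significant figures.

μ_min ≈ 0.160

For this body I = (1/2)MR², i.e. k = I/(MR²) = 0.5.
Translational: Mg sinθ − f = Ma. Rotational about the CM: fR = Iα = kMRa, so f = kMa.
These give a = g sinθ/(1+k) and the required friction f = kMg sinθ/(1+k).
The normal force is N = Mg cosθ, so μ_min = f/N = k tanθ/(1+k).
μ_min = 0.5 × tan25.6° / 1.5 ≈ 0.160.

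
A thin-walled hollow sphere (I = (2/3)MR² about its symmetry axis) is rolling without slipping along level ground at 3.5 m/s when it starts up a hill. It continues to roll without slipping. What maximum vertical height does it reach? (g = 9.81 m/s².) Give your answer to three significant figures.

h ≈ 1.04 m

With I = (2/3)MR², the ratio k = I/(MR²) is 2/3.
Pure rolling means v = ωR; then KE = ½Mv² + ½I(v/R)² = ½(1+k)Mv² = (5/6)Mv².
All of this converts to potential energy at the highest point: (5/6)Mv₀² = Mgh.
Thus h = (1+k)v₀²/(2g) = 1.667 × 3.5² / (2 × 9.81) ≈ 1.04 m.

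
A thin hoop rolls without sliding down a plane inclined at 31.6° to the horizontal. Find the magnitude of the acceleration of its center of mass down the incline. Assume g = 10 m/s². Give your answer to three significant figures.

a ≈ 2.62 m/s²

With I = MR², the ratio k = I/(MR²) is 1.
Translational: Mg sinθ − f = Ma. Rotational about the CM: fR = Iα = kMRa, so f = kMa.
Eliminating f: Mg sinθ = (1+k)Ma, so a = g sinθ/(1+k) = 10 × sin31.6° / 2 ≈ 2.62 m/s².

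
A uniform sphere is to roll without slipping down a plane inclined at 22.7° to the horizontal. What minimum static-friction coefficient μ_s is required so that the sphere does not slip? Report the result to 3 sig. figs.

With I = (2/5)MR², the ratio k = I/(MR²) is 0.4.
Newton's second law down the slope: Mg sinθ − f = Ma. The torque equation fR = Iα (with α = a/R) gives f = kMa.
These give a = g sinθ/(1+k) and the required friction f = kMg sinθ/(1+k).
The normal force is N = Mg cosθ, so μ_min = f/N = k tanθ/(1+k).
μ_min = 0.4 × tan22.7° / 1.4 ≈ 0.120.

μ_min ≈ 0.120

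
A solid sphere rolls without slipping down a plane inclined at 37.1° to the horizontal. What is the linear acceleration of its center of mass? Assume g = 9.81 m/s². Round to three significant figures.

a ≈ 4.23 m/s²

For this body I = (2/5)MR², i.e. k = I/(MR²) = 0.4.
Translational: Mg sinθ − f = Ma. Rotational about the CM: fR = Iα = kMRa, so f = kMa.
Eliminating f: Mg sinθ = (1+k)Ma, so a = g sinθ/(1+k) = 9.81 × sin37.1° / 1.4 ≈ 4.23 m/s².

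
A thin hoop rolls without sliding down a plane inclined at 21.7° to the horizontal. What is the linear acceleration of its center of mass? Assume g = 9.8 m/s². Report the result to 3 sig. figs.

a ≈ 1.81 m/s²

The moment of inertia is MR², giving k ≡ I/(MR²) = 1.
Translational: Mg sinθ − f = Ma. Rotational about the CM: fR = Iα = kMRa, so f = kMa.
Eliminating f: Mg sinθ = (1+k)Ma, so a = g sinθ/(1+k) = 9.8 × sin21.7° / 2 ≈ 1.81 m/s².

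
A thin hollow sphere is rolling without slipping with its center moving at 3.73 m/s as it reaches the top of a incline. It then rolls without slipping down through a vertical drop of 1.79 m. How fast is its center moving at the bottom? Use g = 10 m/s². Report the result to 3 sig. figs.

Here I = (2/3)MR², so the shape factor k = I/(MR²) = 2/3.
Since it rolls without slipping, ω = v/R and KE = ½Mv² + ½Iω² = ½(1+k)Mv² = (5/6)Mv².
Conserving energy between top and bottom: (5/6)Mv² = (5/6)Mv₀² + Mgh, hence v² = v₀² + 2gh/(1+k).
v = √(3.73² + 2×10×1.79/1.667) = √35.39 ≈ 5.95 m/s.

v ≈ 5.95 m/s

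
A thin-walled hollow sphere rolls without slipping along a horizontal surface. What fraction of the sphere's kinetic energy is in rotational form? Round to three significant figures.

The moment of inertia is (2/3)MR², giving k ≡ I/(MR²) = 2/3.
With ω = v/R, KE_trans = ½Mv² and KE_rot = ½Iω² = ½kMv², so KE_total = ½(1+k)Mv².
The rotational fraction is therefore k/(1+k) = (2/3)/1.667 ≈ 0.400.

fraction ≈ 0.400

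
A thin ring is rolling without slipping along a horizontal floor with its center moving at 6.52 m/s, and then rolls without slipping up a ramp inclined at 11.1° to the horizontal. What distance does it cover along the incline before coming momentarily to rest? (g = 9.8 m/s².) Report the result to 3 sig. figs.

d ≈ 22.5 m

For this body I = MR², i.e. k = I/(MR²) = 1.
Since it rolls without slipping, ω = v/R and KE = ½Mv² + ½Iω² = ½(1+k)Mv² = Mv².
Setting this equal to Mgh gives the vertical rise h = (1+k)v₀²/(2g) = 2×6.52²/(2×9.8) = 4.338 m.
Along the incline, d = h/sinθ = 4.338/sin11.1° ≈ 22.5 m.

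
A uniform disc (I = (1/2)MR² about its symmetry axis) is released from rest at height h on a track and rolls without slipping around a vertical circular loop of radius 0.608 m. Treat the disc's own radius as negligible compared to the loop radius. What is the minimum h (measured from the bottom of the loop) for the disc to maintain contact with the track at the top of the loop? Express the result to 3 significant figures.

h_min ≈ 1.67 m

The moment of inertia is (1/2)MR², giving k ≡ I/(MR²) = 0.5.
At the top, contact is just lost when gravity alone supplies the centripetal force: Mg = Mv_top²/r, i.e. v_top² = gr.
With ω = v/R, the kinetic energy at speed v is ½(1+k)Mv² = (3/4)Mv².
Energy conservation from release (height h) to the top (height 2r): Mgh = Mg(2r) + (3/4)M·gr.
Thus h_min = 2r + (1+k)r/2 = r(2 + 1.5/2) = 0.608 × 2.75 ≈ 1.67 m.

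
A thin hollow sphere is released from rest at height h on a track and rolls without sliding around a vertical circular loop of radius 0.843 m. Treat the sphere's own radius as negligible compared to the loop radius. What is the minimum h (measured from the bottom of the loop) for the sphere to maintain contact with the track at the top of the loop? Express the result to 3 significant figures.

Here I = (2/3)MR², so the shape factor k = I/(MR²) = 2/3.
At the top, contact is just lost when gravity alone supplies the centripetal force: Mg = Mv_top²/r, i.e. v_top² = gr.
With ω = v/R, the kinetic energy at speed v is ½(1+k)Mv² = (5/6)Mv².
Energy conservation from release (height h) to the top (height 2r): Mgh = Mg(2r) + (5/6)M·gr.
Thus h_min = 2r + (1+k)r/2 = r(2 + 1.667/2) = 0.843 × 2.833 ≈ 2.39 m.

h_min ≈ 2.39 m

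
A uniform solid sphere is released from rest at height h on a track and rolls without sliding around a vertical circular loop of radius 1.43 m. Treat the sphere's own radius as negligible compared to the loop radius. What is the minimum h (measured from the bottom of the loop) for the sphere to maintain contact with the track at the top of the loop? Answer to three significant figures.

h_min ≈ 3.86 m

With I = (2/5)MR², the ratio k = I/(MR²) is 0.4.
At the top of the loop, the minimum-contact condition is Mg = Mv_top²/r, so v_top² = gr.
With ω = v/R, the kinetic energy at speed v is ½(1+k)Mv² = (7/10)Mv².
Energy conservation from release (height h) to the top (height 2r): Mgh = Mg(2r) + (7/10)M·gr.
Thus h_min = 2r + (1+k)r/2 = r(2 + 1.4/2) = 1.43 × 2.7 ≈ 3.86 m.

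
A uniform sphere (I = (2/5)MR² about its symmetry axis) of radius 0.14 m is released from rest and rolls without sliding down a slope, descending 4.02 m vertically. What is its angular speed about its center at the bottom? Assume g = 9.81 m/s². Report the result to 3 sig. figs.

ω ≈ 53.6 rad/s

The moment of inertia is (2/5)MR², giving k ≡ I/(MR²) = 0.4.
Pure rolling means v = ωR; then KE = ½Mv² + ½I(v/R)² = ½(1+k)Mv² = (7/10)Mv².
Energy conservation Mgh = ½(1+k)Mv² gives v = √(2gh/(1+k)) = √(2 × 9.81 × 4.02 / 1.4) = 7.506 m/s.
Then ω = v/R = 7.506 / 0.14 ≈ 53.6 rad/s.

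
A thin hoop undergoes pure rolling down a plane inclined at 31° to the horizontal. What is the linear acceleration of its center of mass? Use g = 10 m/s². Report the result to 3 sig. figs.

Here I = MR², so the shape factor k = I/(MR²) = 1.
Translational: Mg sinθ − f = Ma. Rotational about the CM: fR = Iα = kMRa, so f = kMa.
Eliminating f: Mg sinθ = (1+k)Ma, so a = g sinθ/(1+k) = 10 × sin31° / 2 ≈ 2.58 m/s².

a ≈ 2.58 m/s²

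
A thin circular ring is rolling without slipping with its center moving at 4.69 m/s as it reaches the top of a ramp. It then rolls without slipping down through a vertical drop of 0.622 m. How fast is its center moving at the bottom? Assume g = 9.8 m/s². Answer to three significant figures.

v ≈ 5.30 m/s

With I = MR², the ratio k = I/(MR²) is 1.
The rolling condition ω = v/R makes the rotational term ½I(v/R)² = ½kMv², so KE_total = ½(1+k)Mv² = Mv².
Energy conservation: Mv₀² + Mgh = Mv², so v² = v₀² + 2gh/(1+k).
v = √(4.69² + 2×9.8×0.622/2) = √28.09 ≈ 5.30 m/s.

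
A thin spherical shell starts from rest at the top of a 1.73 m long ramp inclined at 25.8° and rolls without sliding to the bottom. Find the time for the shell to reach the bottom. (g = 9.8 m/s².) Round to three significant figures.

t ≈ 1.16 s

The moment of inertia is (2/3)MR², giving k ≡ I/(MR²) = 2/3.
Along the incline Mg sinθ − f = Ma, and torque about the center fR = Iα = kMR²(a/R) gives f = kMa.
Hence a = g sinθ/(1+k) = 9.8×sin25.8°/1.667 = 2.559 m/s².
Starting from rest, L = ½at², so t = √(2L/a) = √(2×1.73/2.559) ≈ 1.16 s.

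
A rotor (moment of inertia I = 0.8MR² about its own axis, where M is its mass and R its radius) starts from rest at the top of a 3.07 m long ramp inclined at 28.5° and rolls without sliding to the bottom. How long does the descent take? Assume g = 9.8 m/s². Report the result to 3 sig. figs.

t ≈ 1.54 s

With I = 0.8MR², the ratio k = I/(MR²) is 0.8.
Translational: Mg sinθ − f = Ma. Rotational about the CM: fR = Iα = kMRa, so f = kMa.
Hence a = g sinθ/(1+k) = 9.8×sin28.5°/1.8 = 2.598 m/s².
With constant a from rest, t = √(2L/a) = √(2·3.07/2.598) ≈ 1.54 s.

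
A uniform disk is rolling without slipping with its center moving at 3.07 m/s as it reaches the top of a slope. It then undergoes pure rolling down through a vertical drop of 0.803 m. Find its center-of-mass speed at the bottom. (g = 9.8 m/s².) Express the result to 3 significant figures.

Here I = (1/2)MR², so the shape factor k = I/(MR²) = 0.5.
Since it rolls without slipping, ω = v/R and KE = ½Mv² + ½Iω² = ½(1+k)Mv² = (3/4)Mv².
Conserving energy between top and bottom: (3/4)Mv² = (3/4)Mv₀² + Mgh, hence v² = v₀² + 2gh/(1+k).
v = √(3.07² + 2×9.8×0.803/1.5) = √19.92 ≈ 4.46 m/s.

v ≈ 4.46 m/s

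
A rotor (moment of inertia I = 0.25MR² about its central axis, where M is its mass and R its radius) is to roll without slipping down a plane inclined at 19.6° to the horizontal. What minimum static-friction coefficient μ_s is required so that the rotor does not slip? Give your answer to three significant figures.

μ_min ≈ 0.0712

For this body I = 0.25MR², i.e. k = I/(MR²) = 0.25.
Along the incline Mg sinθ − f = Ma, and torque about the center fR = Iα = kMR²(a/R) gives f = kMa.
These give a = g sinθ/(1+k) and the required friction f = kMg sinθ/(1+k).
With N = Mg cosθ, the no-slip condition f ≤ μN gives μ_min = f/N = k tanθ/(1+k).
μ_min = 0.25 × tan19.6° / 1.25 ≈ 0.0712.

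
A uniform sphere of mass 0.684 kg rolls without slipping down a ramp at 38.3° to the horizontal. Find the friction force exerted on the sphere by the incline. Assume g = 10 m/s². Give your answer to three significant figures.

f ≈ 1.21 N

The moment of inertia is (2/5)MR², giving k ≡ I/(MR²) = 0.4.
Translational: Mg sinθ − f = Ma. Rotational about the CM: fR = Iα = kMRa, so f = kMa.
Combining, a = g sinθ/(1+k) and f = kMa = kMg sinθ/(1+k).
f = 0.4 × 0.684 × 10 × sin38.3° / 1.4 ≈ 1.21 N.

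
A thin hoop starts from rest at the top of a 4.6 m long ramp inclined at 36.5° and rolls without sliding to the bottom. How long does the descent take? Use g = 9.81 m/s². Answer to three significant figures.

t ≈ 1.78 s

With I = MR², the ratio k = I/(MR²) is 1.
Translational: Mg sinθ − f = Ma. Rotational about the CM: fR = Iα = kMRa, so f = kMa.
Hence a = g sinθ/(1+k) = 9.81×sin36.5°/2 = 2.918 m/s².
Starting from rest, L = ½at², so t = √(2L/a) = √(2×4.6/2.918) ≈ 1.78 s.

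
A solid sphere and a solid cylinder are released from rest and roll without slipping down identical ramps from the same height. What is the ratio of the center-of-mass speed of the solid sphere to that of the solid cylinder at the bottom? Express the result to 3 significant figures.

Each satisfies Mgh = ½(1+k)Mv² with k = I/(MR²), so v ∝ 1/√(1+k).
For the solid sphere k = 0.4; for the solid cylinder k = 0.5.
v₁/v₂ = √((1+k₂)/(1+k₁)) = √(1.5/1.4) ≈ 1.04.

v_ratio ≈ 1.04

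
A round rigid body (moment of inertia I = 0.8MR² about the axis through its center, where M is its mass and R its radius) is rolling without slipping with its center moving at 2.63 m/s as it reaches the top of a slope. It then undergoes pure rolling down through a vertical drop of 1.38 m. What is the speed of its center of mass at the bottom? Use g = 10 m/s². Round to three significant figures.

v ≈ 4.72 m/s

For this body I = 0.8MR², i.e. k = I/(MR²) = 0.8.
Since it rolls without slipping, ω = v/R and KE = ½Mv² + ½Iω² = ½(1+k)Mv² = (9/10)Mv².
Conserving energy between top and bottom: (9/10)Mv² = (9/10)Mv₀² + Mgh, hence v² = v₀² + 2gh/(1+k).
v = √(2.63² + 2×10×1.38/1.8) = √22.25 ≈ 4.72 m/s.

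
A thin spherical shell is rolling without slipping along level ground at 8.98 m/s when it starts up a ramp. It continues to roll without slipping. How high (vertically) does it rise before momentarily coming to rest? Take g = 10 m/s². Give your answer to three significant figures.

h ≈ 6.72 m

The moment of inertia is (2/3)MR², giving k ≡ I/(MR²) = 2/3.
The rolling condition ω = v/R makes the rotational term ½I(v/R)² = ½kMv², so KE_total = ½(1+k)Mv² = (5/6)Mv².
At the top the kinetic energy is zero, so (5/6)Mv₀² = Mgh.
Thus h = (1+k)v₀²/(2g) = 1.667 × 8.98² / (2 × 10) ≈ 6.72 m.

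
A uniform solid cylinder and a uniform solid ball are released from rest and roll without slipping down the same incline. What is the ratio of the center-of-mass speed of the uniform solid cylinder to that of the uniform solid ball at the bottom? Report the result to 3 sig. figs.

Each satisfies Mgh = ½(1+k)Mv² with k = I/(MR²), so v ∝ 1/√(1+k).
For the uniform solid cylinder k = 0.5; for the uniform solid ball k = 0.4.
v₁/v₂ = √((1+k₂)/(1+k₁)) = √(1.4/1.5) ≈ 0.966.

v_ratio ≈ 0.966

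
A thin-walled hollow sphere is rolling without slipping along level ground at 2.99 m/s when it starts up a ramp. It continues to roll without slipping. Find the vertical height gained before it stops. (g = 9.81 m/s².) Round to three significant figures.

h ≈ 0.759 m

Here I = (2/3)MR², so the shape factor k = I/(MR²) = 2/3.
Rolling without slipping gives ω = v/R, so the total kinetic energy is ½Mv² + ½Iω² = ½(1+k)Mv² = (5/6)Mv².
At the top the kinetic energy is zero, so (5/6)Mv₀² = Mgh.
Thus h = (1+k)v₀²/(2g) = 1.667 × 2.99² / (2 × 9.81) ≈ 0.759 m.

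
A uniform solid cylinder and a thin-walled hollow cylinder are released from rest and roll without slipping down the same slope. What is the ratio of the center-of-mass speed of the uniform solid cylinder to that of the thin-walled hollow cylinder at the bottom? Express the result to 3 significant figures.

v_ratio ≈ 1.15

Each satisfies Mgh = ½(1+k)Mv² with k = I/(MR²), so v ∝ 1/√(1+k).
For the uniform solid cylinder k = 0.5; for the thin-walled hollow cylinder k = 1.
v₁/v₂ = √((1+k₂)/(1+k₁)) = √(2/1.5) ≈ 1.15.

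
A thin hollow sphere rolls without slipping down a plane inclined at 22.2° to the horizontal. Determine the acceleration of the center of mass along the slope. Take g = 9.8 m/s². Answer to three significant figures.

a ≈ 2.22 m/s²

The moment of inertia is (2/3)MR², giving k ≡ I/(MR²) = 2/3.
Translational: Mg sinθ − f = Ma. Rotational about the CM: fR = Iα = kMRa, so f = kMa.
Eliminating f: Mg sinθ = (1+k)Ma, so a = g sinθ/(1+k) = 9.8 × sin22.2° / 1.667 ≈ 2.22 m/s².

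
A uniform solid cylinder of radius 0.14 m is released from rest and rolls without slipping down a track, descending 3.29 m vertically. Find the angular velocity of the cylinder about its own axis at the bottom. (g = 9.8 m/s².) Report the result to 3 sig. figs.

ω ≈ 46.8 rad/s

Here I = (1/2)MR², so the shape factor k = I/(MR²) = 0.5.
Rolling without slipping gives ω = v/R, so the total kinetic energy is ½Mv² + ½Iω² = ½(1+k)Mv² = (3/4)Mv².
Energy conservation Mgh = ½(1+k)Mv² gives v = √(2gh/(1+k)) = √(2 × 9.8 × 3.29 / 1.5) = 6.557 m/s.
The angular speed follows from ω = v/R = 6.557/0.14 ≈ 46.8 rad/s.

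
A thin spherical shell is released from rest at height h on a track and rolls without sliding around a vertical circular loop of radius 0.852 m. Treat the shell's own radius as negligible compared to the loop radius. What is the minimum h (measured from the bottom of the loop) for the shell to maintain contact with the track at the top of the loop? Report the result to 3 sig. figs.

h_min ≈ 2.41 m

For this body I = (2/3)MR², i.e. k = I/(MR²) = 2/3.
At the top of the loop, the minimum-contact condition is Mg = Mv_top²/r, so v_top² = gr.
With ω = v/R, the kinetic energy at speed v is ½(1+k)Mv² = (5/6)Mv².
Energy conservation from release (height h) to the top (height 2r): Mgh = Mg(2r) + (5/6)M·gr.
Thus h_min = 2r + (1+k)r/2 = r(2 + 1.667/2) = 0.852 × 2.833 ≈ 2.41 m.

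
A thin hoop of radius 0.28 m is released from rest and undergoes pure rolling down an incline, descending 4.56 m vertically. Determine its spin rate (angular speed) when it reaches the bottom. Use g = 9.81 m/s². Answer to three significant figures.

ω ≈ 23.9 rad/s

Here I = MR², so the shape factor k = I/(MR²) = 1.
The rolling condition ω = v/R makes the rotational term ½I(v/R)² = ½kMv², so KE_total = ½(1+k)Mv² = Mv².
Energy conservation Mgh = ½(1+k)Mv² gives v = √(2gh/(1+k)) = √(2 × 9.81 × 4.56 / 2) = 6.688 m/s.
Then ω = v/R = 6.688 / 0.28 ≈ 23.9 rad/s.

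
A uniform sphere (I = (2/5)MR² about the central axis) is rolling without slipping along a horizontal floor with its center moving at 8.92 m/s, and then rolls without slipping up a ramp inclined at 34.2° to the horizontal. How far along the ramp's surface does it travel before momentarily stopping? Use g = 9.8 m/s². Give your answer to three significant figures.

The moment of inertia is (2/5)MR², giving k ≡ I/(MR²) = 0.4.
Since it rolls without slipping, ω = v/R and KE = ½Mv² + ½Iω² = ½(1+k)Mv² = (7/10)Mv².
Setting this equal to Mgh gives the vertical rise h = (1+k)v₀²/(2g) = 1.4×8.92²/(2×9.8) = 5.683 m.
Along the incline, d = h/sinθ = 5.683/sin34.2° ≈ 10.1 m.

d ≈ 10.1 m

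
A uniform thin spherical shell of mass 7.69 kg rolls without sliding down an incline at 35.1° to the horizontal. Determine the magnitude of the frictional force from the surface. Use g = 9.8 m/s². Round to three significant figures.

Here I = (2/3)MR², so the shape factor k = I/(MR²) = 2/3.
Translational: Mg sinθ − f = Ma. Rotational about the CM: fR = Iα = kMRa, so f = kMa.
Combining, a = g sinθ/(1+k) and f = kMa = kMg sinθ/(1+k).
f = (2/3) × 7.69 × 9.8 × sin35.1° / 1.667 ≈ 17.3 N.

f ≈ 17.3 N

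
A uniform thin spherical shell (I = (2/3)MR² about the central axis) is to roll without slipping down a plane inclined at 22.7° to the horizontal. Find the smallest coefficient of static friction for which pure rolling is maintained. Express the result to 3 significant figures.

μ_min ≈ 0.167

With I = (2/3)MR², the ratio k = I/(MR²) is 2/3.
Along the incline Mg sinθ − f = Ma, and torque about the center fR = Iα = kMR²(a/R) gives f = kMa.
These give a = g sinθ/(1+k) and the required friction f = kMg sinθ/(1+k).
The normal force is N = Mg cosθ, so μ_min = f/N = k tanθ/(1+k).
μ_min = (2/3) × tan22.7° / 1.667 ≈ 0.167.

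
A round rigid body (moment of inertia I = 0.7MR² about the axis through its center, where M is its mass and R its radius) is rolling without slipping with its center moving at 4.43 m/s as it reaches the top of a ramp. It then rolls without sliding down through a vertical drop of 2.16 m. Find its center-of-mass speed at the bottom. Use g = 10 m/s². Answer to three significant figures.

v ≈ 6.71 m/s

For this body I = 0.7MR², i.e. k = I/(MR²) = 0.7.
The rolling condition ω = v/R makes the rotational term ½I(v/R)² = ½kMv², so KE_total = ½(1+k)Mv² = (17/20)Mv².
Energy conservation: (17/20)Mv₀² + Mgh = (17/20)Mv², so v² = v₀² + 2gh/(1+k).
v = √(4.43² + 2×10×2.16/1.7) = √45.04 ≈ 6.71 m/s.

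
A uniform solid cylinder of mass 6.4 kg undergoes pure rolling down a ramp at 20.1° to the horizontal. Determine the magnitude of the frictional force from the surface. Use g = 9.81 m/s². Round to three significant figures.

f ≈ 7.19 N

Here I = (1/2)MR², so the shape factor k = I/(MR²) = 0.5.
Along the incline Mg sinθ − f = Ma, and torque about the center fR = Iα = kMR²(a/R) gives f = kMa.
Combining, a = g sinθ/(1+k) and f = kMa = kMg sinθ/(1+k).
f = 0.5 × 6.4 × 9.81 × sin20.1° / 1.5 ≈ 7.19 N.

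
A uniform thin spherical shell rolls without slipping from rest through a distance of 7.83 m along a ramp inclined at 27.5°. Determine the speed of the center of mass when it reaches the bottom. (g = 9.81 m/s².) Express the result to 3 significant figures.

The moment of inertia is (2/3)MR², giving k ≡ I/(MR²) = 2/3.
Rolling without slipping gives ω = v/R, so the total kinetic energy is ½Mv² + ½Iω² = ½(1+k)Mv² = (5/6)Mv².
The vertical drop is h = L sinθ = 7.83 × sin27.5° = 3.615 m.
Energy conservation: Mgh = (5/6)Mv², so v = √(2gh/(1+k)) = √(2 × 9.81 × 3.615 / 1.667) ≈ 6.52 m/s.

v ≈ 6.52 m/s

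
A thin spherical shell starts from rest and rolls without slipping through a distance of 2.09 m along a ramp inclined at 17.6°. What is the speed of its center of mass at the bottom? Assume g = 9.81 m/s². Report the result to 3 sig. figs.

v ≈ 2.73 m/s

Here I = (2/3)MR², so the shape factor k = I/(MR²) = 2/3.
Since it rolls without slipping, ω = v/R and KE = ½Mv² + ½Iω² = ½(1+k)Mv² = (5/6)Mv².
The vertical drop is h = L sinθ = 2.09 × sin17.6° = 0.632 m.
Setting Mgh = (5/6)Mv² gives v = √(2gh/(1+k)) = √(2·9.81·0.632/1.667) ≈ 2.73 m/s.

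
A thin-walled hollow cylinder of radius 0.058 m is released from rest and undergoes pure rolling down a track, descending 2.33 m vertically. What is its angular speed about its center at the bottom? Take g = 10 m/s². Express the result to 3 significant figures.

With I = MR², the ratio k = I/(MR²) is 1.
The rolling condition ω = v/R makes the rotational term ½I(v/R)² = ½kMv², so KE_total = ½(1+k)Mv² = Mv².
Energy conservation Mgh = ½(1+k)Mv² gives v = √(2gh/(1+k)) = √(2 × 10 × 2.33 / 2) = 4.827 m/s.
Then ω = v/R = 4.827 / 0.058 ≈ 83.2 rad/s.

ω ≈ 83.2 rad/s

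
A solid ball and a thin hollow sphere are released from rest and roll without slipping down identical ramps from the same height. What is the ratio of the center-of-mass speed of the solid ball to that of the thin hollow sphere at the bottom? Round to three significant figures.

Each satisfies Mgh = ½(1+k)Mv² with k = I/(MR²), so v ∝ 1/√(1+k).
For the solid ball k = 0.4; for the thin hollow sphere k = 2/3.
v₁/v₂ = √((1+k₂)/(1+k₁)) = √(1.667/1.4) ≈ 1.09.

v_ratio ≈ 1.09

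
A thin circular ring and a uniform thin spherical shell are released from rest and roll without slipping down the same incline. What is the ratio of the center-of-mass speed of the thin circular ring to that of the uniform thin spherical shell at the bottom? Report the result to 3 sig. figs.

v_ratio ≈ 0.913

Each satisfies Mgh = ½(1+k)Mv² with k = I/(MR²), so v ∝ 1/√(1+k).
For the thin circular ring k = 1; for the uniform thin spherical shell k = 2/3.
v₁/v₂ = √((1+k₂)/(1+k₁)) = √(1.667/2) ≈ 0.913.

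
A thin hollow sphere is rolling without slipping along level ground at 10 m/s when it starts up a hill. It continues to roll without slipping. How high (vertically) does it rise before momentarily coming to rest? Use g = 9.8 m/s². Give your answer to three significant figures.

h ≈ 8.50 m

For this body I = (2/3)MR², i.e. k = I/(MR²) = 2/3.
Rolling without slipping gives ω = v/R, so the total kinetic energy is ½Mv² + ½Iω² = ½(1+k)Mv² = (5/6)Mv².
All of this converts to potential energy at the highest point: (5/6)Mv₀² = Mgh.
Thus h = (1+k)v₀²/(2g) = 1.667 × 10² / (2 × 9.8) ≈ 8.50 m.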